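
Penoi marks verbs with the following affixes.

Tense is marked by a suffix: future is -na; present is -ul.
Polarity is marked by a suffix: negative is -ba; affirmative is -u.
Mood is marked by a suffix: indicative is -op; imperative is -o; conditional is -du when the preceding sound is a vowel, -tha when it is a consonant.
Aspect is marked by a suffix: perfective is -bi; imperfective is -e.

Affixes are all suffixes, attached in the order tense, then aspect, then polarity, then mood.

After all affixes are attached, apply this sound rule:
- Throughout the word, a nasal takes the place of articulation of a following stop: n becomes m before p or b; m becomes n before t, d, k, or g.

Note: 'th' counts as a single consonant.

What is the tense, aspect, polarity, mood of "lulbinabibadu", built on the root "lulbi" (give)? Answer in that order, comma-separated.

future, perfective, negative, conditional

Segment: lulbi-na-bi-ba-du.
tense: -na → future.
aspect: -bi → perfective.
polarity: -ba → negative.
mood: -du/tha → conditional.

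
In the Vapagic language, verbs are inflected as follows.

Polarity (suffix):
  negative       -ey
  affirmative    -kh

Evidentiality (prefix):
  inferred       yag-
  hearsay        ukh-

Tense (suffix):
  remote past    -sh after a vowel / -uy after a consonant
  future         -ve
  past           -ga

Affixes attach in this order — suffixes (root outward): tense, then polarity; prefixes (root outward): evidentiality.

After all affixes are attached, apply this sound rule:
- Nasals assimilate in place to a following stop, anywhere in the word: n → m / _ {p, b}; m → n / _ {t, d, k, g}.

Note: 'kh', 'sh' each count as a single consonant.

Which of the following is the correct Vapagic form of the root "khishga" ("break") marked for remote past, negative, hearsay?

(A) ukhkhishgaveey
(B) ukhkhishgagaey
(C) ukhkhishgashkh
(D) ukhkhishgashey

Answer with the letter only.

D

Attach tense remote past -sh (after vowel 'a') → khishgash.
Attach polarity negative -ey → khishgashey.
Attach evidentiality hearsay ukh- → ukhkhishgashey.
Nasal assimilation: no change.
So the correct form is ukhkhishgashey, option (D).
(A) ukhkhishgaveey is wrong: it uses future instead of remote past for tense.
(C) ukhkhishgashkh is wrong: it uses affirmative instead of negative for polarity.
(B) ukhkhishgagaey is wrong: it uses past instead of remote past for tense.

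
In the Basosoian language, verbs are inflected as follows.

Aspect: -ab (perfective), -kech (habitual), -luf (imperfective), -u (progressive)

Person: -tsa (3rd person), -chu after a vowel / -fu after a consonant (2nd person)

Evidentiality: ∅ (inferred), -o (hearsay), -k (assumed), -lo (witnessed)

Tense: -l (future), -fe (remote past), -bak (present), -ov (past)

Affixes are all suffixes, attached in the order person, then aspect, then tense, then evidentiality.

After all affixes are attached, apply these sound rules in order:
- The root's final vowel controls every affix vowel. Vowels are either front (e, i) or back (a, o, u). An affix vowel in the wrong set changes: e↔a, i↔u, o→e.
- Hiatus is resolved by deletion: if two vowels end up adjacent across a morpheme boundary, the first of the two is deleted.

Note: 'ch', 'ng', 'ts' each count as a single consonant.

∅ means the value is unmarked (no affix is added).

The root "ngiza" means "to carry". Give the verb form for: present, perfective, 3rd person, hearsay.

ngizatsabbako

Attach person 3rd person -tsa → ngizatsa.
Attach aspect perfective -ab → ngizatsaab.
Attach tense present -bak → ngizatsaabbak.
Attach evidentiality hearsay -o → ngizatsaabbako.
Vowel harmony: no change.
Apply vowel deletion: ngizatsaabbako → ngizatsabbako.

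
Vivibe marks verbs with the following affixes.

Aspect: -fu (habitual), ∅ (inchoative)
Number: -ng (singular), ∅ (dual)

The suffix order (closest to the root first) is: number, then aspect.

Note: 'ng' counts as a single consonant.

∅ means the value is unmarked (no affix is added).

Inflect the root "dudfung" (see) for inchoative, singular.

Attach number singular -ng → dudfungng.
aspect = inchoative: zero marking, form stays dudfungng.

dudfungng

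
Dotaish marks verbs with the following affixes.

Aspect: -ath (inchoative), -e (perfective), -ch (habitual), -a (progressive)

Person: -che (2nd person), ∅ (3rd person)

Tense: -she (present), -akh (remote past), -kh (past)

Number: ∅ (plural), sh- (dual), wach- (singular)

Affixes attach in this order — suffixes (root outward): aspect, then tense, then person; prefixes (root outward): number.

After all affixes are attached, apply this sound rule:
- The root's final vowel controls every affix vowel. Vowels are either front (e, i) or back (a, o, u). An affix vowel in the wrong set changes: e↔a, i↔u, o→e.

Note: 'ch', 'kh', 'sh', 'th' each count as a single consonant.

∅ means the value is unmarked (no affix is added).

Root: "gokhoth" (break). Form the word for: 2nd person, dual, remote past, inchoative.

shgokhothathakhcha

Attach number dual sh- → shgokhoth.
Attach aspect inchoative -ath → shgokhothath.
Attach tense remote past -akh → shgokhothathakh.
Attach person 2nd person -che → shgokhothathakhche.
Apply vowel harmony: shgokhothathakhche → shgokhothathakhcha.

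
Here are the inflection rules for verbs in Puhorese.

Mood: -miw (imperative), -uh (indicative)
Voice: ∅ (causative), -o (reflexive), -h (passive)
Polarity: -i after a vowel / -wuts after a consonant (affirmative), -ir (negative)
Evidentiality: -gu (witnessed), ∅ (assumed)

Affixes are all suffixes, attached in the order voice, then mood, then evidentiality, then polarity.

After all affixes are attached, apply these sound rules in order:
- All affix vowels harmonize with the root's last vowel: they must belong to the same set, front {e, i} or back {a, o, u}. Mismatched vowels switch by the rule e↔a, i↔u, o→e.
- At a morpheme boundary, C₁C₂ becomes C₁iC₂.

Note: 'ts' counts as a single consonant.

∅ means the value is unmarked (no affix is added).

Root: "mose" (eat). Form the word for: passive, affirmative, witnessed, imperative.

Attach voice passive -h → moseh.
Attach mood imperative -miw → mosehmiw.
Attach evidentiality witnessed -gu → mosehmiwgu.
Attach polarity affirmative -i (after vowel 'u') → mosehmiwgui.
Apply vowel harmony: mosehmiwgui → mosehmiwgii.
Apply epenthesis: mosehmiwgii → mosehimiwigii.

mosehimiwigii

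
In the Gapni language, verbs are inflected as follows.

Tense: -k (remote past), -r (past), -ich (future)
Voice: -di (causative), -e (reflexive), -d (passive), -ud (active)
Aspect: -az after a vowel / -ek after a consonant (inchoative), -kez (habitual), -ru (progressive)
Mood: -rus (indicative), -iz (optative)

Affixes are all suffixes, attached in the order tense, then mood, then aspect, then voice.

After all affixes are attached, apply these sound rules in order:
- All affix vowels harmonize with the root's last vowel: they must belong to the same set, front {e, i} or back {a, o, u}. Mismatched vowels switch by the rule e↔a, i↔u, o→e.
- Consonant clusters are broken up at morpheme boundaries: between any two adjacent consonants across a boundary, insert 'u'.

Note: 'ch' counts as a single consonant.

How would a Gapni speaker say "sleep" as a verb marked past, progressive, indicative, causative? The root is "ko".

Attach tense past -r → kor.
Attach mood indicative -rus → korrus.
Attach aspect progressive -ru → korrusru.
Attach voice causative -di → korrusrudi.
Apply vowel harmony: korrusrudi → korrusrudu.
Apply epenthesis: korrusrudu → korurusurudu.

korurusurudu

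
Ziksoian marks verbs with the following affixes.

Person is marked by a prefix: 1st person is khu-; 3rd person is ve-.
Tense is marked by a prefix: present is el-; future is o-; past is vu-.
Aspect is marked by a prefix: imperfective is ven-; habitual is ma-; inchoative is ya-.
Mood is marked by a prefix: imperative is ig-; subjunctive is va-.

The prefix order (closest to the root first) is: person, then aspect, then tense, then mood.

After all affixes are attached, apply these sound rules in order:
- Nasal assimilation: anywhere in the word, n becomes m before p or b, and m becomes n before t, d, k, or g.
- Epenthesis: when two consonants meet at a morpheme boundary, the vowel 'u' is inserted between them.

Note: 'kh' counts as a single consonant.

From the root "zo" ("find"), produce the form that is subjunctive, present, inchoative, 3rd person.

vaeluyavezo

Attach person 3rd person ve- → vezo.
Attach aspect inchoative ya- → yavezo.
Attach tense present el- → elyavezo.
Attach mood subjunctive va- → vaelyavezo.
Nasal assimilation: no change.
Apply epenthesis: vaelyavezo → vaeluyavezo.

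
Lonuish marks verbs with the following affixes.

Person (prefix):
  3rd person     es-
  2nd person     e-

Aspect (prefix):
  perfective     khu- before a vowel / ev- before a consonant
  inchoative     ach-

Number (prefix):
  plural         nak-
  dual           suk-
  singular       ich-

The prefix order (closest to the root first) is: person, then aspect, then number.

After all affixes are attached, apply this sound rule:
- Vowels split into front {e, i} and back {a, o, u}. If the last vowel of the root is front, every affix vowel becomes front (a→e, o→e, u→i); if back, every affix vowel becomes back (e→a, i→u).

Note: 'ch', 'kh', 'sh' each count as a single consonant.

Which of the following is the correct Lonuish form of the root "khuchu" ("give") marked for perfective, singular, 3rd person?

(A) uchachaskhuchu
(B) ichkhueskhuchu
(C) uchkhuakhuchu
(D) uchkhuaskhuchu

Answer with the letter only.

Attach person 3rd person es- → eskhuchu.
Attach aspect perfective khu- (before vowel 'e') → khueskhuchu.
Attach number singular ich- → ichkhueskhuchu.
Apply vowel harmony: ichkhueskhuchu → uchkhuaskhuchu.
So the correct form is uchkhuaskhuchu, option (D).
(A) uchachaskhuchu is wrong: it uses inchoative instead of perfective for aspect.
(B) ichkhueskhuchu is wrong: it fails to apply the sound rule(s).
(C) uchkhuakhuchu is wrong: it uses 2nd person instead of 3rd person for person.

D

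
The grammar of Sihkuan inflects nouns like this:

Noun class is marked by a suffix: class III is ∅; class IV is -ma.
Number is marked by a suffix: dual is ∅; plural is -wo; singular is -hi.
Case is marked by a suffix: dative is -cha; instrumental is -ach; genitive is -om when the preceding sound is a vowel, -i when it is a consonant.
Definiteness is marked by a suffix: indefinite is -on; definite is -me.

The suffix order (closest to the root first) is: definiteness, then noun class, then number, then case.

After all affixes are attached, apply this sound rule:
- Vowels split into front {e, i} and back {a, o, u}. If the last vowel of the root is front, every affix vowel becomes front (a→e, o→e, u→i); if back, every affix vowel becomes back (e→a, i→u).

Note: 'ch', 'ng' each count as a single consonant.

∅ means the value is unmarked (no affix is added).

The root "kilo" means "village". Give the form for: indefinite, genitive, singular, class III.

kiloonhuom

Attach definiteness indefinite -on → kiloon.
noun class = class III: zero marking, form stays kiloon.
Attach number singular -hi → kiloonhi.
Attach case genitive -om (after vowel 'i') → kiloonhiom.
Apply vowel harmony: kiloonhiom → kiloonhuom.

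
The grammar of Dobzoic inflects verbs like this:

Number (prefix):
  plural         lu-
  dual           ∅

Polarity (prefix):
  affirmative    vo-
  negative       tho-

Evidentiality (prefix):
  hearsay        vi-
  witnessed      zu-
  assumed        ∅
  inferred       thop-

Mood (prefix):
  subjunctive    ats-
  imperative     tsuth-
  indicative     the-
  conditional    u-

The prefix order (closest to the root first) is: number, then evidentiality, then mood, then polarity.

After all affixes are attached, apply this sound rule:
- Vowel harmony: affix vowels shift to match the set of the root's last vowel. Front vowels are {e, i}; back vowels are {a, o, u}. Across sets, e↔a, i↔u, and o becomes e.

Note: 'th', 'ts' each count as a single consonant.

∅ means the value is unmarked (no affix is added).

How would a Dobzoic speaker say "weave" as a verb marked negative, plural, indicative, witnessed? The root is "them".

thethezilithem

Attach number plural lu- → luthem.
Attach evidentiality witnessed zu- → zuluthem.
Attach mood indicative the- → thezuluthem.
Attach polarity negative tho- → thothezuluthem.
Apply vowel harmony: thothezuluthem → thethezilithem.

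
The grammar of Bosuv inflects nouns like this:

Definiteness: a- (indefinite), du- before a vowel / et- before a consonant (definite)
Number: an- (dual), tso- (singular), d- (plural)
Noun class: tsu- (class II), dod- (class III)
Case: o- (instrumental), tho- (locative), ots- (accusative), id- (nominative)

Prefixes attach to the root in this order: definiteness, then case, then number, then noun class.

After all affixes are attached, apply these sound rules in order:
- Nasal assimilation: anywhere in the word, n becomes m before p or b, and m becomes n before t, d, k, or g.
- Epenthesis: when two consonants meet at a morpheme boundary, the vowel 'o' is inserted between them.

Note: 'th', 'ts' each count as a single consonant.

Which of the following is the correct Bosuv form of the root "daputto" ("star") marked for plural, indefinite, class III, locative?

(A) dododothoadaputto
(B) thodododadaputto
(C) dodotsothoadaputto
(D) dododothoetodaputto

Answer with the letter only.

Attach definiteness indefinite a- → adaputto.
Attach case locative tho- → thoadaputto.
Attach number plural d- → dthoadaputto.
Attach noun class class III dod- → doddthoadaputto.
Nasal assimilation: no change.
Apply epenthesis: doddthoadaputto → dododothoadaputto.
So the correct form is dododothoadaputto, option (A).
(D) dododothoetodaputto is wrong: it uses definite instead of indefinite for definiteness.
(B) thodododadaputto is wrong: it has the affixes in the wrong order.
(C) dodotsothoadaputto is wrong: it uses singular instead of plural for number.

A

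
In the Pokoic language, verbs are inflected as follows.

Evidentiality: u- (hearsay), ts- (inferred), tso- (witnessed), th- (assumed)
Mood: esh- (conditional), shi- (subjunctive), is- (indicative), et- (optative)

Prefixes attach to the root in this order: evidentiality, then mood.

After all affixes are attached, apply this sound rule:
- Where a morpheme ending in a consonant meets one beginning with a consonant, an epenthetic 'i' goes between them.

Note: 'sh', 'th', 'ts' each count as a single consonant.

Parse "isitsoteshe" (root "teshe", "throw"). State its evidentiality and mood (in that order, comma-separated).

Segment: is-tso-teshe.
evidentiality: tso- → witnessed.
mood: is- → indicative.

witnessed, indicative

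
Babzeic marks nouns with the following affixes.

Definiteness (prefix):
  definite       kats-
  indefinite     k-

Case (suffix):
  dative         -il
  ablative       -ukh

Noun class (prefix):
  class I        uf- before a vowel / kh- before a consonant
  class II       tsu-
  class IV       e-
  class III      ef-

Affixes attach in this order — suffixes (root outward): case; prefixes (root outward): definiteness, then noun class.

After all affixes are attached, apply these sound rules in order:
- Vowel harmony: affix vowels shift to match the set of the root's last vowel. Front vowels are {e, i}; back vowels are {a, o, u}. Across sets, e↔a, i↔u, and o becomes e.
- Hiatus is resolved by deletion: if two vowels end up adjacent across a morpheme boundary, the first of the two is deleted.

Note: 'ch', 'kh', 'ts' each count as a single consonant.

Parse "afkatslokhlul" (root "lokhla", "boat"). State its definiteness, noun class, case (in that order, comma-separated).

Segment: ef-kats-lokhla-il.
definiteness: kats- → definite.
noun class: ef- → class III.
case: -il → dative.

definite, class III, dative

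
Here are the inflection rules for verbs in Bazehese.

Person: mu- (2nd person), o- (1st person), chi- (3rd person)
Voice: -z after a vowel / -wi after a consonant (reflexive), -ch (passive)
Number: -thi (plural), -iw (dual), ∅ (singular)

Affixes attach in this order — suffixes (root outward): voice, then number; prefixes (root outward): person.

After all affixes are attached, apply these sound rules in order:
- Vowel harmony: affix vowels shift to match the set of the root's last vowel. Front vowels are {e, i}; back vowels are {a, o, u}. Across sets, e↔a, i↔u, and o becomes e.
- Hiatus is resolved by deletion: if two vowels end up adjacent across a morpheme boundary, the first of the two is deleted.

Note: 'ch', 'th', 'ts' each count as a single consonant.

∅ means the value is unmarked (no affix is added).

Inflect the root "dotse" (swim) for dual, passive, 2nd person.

Attach voice passive -ch → dotsech.
Attach number dual -iw → dotsechiw.
Attach person 2nd person mu- → mudotsechiw.
Apply vowel harmony: mudotsechiw → midotsechiw.
Vowel deletion: no change.

midotsechiw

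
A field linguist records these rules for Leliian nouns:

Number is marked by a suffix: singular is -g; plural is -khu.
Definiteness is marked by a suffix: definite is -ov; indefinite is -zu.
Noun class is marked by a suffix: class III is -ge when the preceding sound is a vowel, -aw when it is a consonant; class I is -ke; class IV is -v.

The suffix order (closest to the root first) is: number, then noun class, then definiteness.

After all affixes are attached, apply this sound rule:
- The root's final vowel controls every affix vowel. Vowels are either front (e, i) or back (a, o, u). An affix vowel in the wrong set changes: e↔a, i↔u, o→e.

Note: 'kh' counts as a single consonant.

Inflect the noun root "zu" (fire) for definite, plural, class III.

zukhugaov

Attach number plural -khu → zukhu.
Attach noun class class III -ge (after vowel 'u') → zukhuge.
Attach definiteness definite -ov → zukhugeov.
Apply vowel harmony: zukhugeov → zukhugaov.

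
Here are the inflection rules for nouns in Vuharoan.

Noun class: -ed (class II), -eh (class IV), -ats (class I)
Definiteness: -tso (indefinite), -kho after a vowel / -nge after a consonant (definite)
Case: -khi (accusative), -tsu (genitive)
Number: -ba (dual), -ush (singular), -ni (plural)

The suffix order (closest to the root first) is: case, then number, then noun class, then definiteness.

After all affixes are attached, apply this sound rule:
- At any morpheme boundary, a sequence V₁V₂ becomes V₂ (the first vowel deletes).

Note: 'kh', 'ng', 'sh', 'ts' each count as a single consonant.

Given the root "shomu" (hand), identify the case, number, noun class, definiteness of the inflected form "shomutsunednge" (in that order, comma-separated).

Segment: shomu-tsu-ni-ed-nge.
case: -tsu → genitive.
number: -ni → plural.
noun class: -ed → class II.
definiteness: -kho/nge → definite.

genitive, plural, class II, definite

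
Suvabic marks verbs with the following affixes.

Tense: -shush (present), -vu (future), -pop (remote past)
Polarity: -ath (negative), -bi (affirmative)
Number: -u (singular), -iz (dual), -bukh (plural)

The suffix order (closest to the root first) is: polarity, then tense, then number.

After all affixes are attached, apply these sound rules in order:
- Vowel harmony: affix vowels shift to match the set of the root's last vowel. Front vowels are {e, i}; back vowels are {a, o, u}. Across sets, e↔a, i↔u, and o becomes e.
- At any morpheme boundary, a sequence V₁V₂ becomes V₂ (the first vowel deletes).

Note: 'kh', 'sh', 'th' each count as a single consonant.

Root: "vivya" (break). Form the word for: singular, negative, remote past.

Attach polarity negative -ath → vivyaath.
Attach tense remote past -pop → vivyaathpop.
Attach number singular -u → vivyaathpopu.
Vowel harmony: no change.
Apply vowel deletion: vivyaathpopu → vivyathpopu.

vivyathpopu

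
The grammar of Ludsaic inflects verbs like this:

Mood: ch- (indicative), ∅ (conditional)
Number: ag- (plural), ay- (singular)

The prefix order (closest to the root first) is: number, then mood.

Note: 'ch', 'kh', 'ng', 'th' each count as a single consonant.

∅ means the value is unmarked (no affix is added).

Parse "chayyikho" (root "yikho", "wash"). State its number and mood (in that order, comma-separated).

singular, indicative

Segment: ch-ay-yikho.
number: ay- → singular.
mood: ch- → indicative.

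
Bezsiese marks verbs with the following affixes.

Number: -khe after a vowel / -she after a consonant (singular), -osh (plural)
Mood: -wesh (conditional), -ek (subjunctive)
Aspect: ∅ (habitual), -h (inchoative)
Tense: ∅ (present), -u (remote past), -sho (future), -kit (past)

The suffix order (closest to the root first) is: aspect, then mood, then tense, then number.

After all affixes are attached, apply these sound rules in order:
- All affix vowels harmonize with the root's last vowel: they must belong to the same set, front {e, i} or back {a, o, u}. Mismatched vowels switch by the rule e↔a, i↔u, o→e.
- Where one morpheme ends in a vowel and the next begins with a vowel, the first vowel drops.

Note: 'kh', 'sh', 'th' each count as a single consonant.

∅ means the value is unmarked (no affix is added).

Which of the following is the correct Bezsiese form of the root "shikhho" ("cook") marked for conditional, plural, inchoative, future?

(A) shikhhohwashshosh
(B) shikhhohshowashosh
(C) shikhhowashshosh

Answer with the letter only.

A

Attach aspect inchoative -h → shikhhoh.
Attach mood conditional -wesh → shikhhohwesh.
Attach tense future -sho → shikhhohweshsho.
Attach number plural -osh → shikhhohweshshoosh.
Apply vowel harmony: shikhhohweshshoosh → shikhhohwashshoosh.
Apply vowel deletion: shikhhohwashshoosh → shikhhohwashshosh.
So the correct form is shikhhohwashshosh, option (A).
(C) shikhhowashshosh is wrong: it uses habitual instead of inchoative for aspect.
(B) shikhhohshowashosh is wrong: it has the affixes in the wrong order.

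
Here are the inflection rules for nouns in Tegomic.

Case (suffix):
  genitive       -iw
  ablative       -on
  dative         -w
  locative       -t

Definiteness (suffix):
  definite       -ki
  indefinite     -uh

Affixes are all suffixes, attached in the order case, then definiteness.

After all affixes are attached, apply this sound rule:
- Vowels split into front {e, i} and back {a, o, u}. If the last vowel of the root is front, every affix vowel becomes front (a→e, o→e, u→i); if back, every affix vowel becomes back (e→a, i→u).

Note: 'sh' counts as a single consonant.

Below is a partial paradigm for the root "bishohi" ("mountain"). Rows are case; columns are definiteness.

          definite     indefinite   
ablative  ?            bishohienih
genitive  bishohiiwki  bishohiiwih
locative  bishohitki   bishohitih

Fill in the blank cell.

bishohienki

Attach case ablative -on → bishohion.
Attach definiteness definite -ki → bishohionki.
Apply vowel harmony: bishohionki → bishohienki.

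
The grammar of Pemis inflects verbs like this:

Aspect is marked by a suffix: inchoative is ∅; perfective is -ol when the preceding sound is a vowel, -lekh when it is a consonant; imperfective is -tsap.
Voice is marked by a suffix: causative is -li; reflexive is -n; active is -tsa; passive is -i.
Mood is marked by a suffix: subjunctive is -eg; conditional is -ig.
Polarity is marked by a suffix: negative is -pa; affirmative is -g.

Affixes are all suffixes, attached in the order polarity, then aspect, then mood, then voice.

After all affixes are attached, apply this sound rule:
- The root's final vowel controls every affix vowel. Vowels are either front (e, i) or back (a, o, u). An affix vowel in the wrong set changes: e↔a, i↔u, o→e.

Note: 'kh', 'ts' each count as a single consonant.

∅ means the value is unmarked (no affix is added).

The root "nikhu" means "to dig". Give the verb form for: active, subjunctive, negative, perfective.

nikhupaolagtsa

Attach polarity negative -pa → nikhupa.
Attach aspect perfective -ol (after vowel 'a') → nikhupaol.
Attach mood subjunctive -eg → nikhupaoleg.
Attach voice active -tsa → nikhupaolegtsa.
Apply vowel harmony: nikhupaolegtsa → nikhupaolagtsa.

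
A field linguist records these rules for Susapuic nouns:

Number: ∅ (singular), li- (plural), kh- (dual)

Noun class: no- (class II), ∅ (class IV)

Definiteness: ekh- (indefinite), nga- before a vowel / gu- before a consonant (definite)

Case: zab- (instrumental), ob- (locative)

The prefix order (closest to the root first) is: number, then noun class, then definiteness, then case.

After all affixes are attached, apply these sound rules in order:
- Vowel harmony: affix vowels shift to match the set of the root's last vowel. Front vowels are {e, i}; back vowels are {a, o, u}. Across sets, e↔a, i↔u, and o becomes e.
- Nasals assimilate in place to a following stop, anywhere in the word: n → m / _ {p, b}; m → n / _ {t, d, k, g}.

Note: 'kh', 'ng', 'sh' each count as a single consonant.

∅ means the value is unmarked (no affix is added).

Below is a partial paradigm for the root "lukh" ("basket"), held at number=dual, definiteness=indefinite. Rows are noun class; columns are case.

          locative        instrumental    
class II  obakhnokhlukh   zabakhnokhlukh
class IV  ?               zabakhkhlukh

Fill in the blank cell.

obakhkhlukh

Attach number dual kh- → khlukh.
noun class = class IV: zero marking, form stays khlukh.
Attach definiteness indefinite ekh- → ekhkhlukh.
Attach case locative ob- → obekhkhlukh.
Apply vowel harmony: obekhkhlukh → obakhkhlukh.
Nasal assimilation: no change.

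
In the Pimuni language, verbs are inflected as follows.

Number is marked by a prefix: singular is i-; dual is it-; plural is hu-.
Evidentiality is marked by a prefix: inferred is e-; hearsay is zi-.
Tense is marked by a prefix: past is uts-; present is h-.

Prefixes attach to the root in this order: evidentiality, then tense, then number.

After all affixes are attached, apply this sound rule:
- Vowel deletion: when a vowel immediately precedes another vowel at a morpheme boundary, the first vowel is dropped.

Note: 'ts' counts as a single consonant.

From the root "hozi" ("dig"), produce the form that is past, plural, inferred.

hutsehozi

Attach evidentiality inferred e- → ehozi.
Attach tense past uts- → utsehozi.
Attach number plural hu- → huutsehozi.
Apply vowel deletion: huutsehozi → hutsehozi.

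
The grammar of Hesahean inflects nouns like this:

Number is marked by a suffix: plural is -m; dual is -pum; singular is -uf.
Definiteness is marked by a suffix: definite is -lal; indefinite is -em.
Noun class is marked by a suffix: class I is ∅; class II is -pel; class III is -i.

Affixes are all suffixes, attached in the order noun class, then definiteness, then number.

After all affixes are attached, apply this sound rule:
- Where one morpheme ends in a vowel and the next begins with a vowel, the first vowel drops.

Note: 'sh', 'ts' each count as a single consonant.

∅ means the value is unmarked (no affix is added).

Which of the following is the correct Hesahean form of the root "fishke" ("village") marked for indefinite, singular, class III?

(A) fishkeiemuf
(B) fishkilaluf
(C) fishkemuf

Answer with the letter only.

Attach noun class class III -i → fishkei.
Attach definiteness indefinite -em → fishkeiem.
Attach number singular -uf → fishkeiemuf.
Apply vowel deletion: fishkeiemuf → fishkemuf.
So the correct form is fishkemuf, option (C).
(B) fishkilaluf is wrong: it uses definite instead of indefinite for definiteness.
(A) fishkeiemuf is wrong: it fails to apply the sound rule(s).

C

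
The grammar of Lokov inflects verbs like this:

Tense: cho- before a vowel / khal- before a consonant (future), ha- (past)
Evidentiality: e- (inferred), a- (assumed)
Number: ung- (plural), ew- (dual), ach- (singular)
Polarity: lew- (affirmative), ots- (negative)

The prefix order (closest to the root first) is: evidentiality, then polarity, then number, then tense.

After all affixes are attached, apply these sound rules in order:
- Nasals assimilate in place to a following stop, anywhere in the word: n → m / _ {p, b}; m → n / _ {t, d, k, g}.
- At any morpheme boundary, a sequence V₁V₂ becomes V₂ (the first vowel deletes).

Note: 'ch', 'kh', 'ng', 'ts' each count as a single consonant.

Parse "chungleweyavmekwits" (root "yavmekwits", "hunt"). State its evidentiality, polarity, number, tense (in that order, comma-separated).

Segment: cho-ung-lew-e-yavmekwits.
evidentiality: e- → inferred.
polarity: lew- → affirmative.
number: ung- → plural.
tense: cho/khal- → future.

inferred, affirmative, plural, future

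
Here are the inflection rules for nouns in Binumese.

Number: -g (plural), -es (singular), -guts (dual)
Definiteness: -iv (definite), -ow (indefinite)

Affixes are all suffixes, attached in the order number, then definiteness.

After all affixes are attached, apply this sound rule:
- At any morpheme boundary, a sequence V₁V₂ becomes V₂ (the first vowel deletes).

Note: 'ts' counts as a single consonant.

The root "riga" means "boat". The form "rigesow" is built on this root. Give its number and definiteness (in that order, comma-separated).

Segment: riga-es-ow.
number: -es → singular.
definiteness: -ow → indefinite.

singular, indefinite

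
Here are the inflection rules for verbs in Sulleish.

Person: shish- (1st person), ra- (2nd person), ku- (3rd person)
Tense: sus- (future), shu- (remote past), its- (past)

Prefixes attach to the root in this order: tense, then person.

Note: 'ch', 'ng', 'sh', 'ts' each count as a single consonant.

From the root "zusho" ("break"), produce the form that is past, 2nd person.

raitszusho

Attach tense past its- → itszusho.
Attach person 2nd person ra- → raitszusho.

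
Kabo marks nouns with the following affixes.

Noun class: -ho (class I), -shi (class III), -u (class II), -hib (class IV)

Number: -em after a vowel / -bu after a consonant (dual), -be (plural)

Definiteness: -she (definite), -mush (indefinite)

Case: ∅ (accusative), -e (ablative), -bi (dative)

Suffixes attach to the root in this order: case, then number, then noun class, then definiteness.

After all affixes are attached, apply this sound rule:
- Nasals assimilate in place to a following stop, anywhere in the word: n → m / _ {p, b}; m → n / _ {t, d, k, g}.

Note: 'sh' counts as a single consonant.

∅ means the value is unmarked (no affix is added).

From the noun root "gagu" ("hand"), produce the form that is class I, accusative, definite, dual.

case = accusative: zero marking, form stays gagu.
Attach number dual -em (after vowel 'u') → gaguem.
Attach noun class class I -ho → gaguemho.
Attach definiteness definite -she → gaguemhoshe.
Nasal assimilation: no change.

gaguemhoshe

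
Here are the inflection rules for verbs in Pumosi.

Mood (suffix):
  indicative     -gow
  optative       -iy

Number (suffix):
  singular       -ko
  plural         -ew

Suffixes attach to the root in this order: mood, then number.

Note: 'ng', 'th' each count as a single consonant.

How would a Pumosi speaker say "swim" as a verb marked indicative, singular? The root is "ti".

tigowko

Attach mood indicative -gow → tigow.
Attach number singular -ko → tigowko.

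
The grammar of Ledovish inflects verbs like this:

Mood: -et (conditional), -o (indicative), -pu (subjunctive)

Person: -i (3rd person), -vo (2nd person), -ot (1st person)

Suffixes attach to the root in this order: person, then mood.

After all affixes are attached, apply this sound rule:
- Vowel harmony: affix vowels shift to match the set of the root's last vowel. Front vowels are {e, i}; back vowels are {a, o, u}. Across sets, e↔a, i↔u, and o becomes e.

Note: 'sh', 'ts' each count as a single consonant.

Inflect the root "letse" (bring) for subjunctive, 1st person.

letseetpi

Attach person 1st person -ot → letseot.
Attach mood subjunctive -pu → letseotpu.
Apply vowel harmony: letseotpu → letseetpi.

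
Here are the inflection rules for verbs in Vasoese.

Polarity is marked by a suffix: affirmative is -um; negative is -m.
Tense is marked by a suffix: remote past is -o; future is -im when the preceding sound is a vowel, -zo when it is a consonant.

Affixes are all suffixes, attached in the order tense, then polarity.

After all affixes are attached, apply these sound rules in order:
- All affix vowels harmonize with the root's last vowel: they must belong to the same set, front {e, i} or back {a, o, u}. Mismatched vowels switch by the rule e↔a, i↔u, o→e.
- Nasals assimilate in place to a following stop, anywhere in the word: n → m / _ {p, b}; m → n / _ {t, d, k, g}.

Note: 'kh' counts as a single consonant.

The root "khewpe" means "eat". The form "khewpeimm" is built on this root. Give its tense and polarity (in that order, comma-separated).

Segment: khewpe-im-m.
tense: -im/zo → future.
polarity: -m → negative.

future, negative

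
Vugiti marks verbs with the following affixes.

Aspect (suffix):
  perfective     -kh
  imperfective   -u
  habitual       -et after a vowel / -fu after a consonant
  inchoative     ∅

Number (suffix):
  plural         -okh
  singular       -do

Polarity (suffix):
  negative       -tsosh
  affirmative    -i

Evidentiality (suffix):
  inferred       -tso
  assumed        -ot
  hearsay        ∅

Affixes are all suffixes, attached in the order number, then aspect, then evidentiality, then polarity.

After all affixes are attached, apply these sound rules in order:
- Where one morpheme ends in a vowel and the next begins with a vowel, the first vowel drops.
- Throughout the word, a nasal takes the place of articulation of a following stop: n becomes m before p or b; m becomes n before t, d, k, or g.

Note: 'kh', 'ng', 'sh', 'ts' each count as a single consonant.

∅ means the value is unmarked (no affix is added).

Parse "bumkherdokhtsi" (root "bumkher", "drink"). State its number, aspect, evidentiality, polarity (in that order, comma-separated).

Segment: bumkher-do-kh-tso-i.
number: -do → singular.
aspect: -kh → perfective.
evidentiality: -tso → inferred.
polarity: -i → affirmative.

singular, perfective, inferred, affirmative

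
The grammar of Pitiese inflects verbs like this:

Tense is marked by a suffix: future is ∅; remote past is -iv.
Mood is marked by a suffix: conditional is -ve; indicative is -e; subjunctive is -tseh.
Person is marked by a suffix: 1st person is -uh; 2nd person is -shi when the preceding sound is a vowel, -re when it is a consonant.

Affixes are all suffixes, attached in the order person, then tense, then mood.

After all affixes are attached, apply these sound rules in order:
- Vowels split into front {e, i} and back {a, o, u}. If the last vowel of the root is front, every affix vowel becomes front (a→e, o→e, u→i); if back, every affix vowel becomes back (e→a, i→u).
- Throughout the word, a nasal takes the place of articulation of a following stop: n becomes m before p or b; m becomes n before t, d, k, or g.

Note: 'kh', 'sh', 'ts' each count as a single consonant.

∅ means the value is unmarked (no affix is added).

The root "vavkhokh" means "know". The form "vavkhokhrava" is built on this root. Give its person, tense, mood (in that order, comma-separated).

2nd person, future, conditional

Segment: vavkhokh-re-ve.
person: -shi/re → 2nd person.
tense: ∅ → future.
mood: -ve → conditional.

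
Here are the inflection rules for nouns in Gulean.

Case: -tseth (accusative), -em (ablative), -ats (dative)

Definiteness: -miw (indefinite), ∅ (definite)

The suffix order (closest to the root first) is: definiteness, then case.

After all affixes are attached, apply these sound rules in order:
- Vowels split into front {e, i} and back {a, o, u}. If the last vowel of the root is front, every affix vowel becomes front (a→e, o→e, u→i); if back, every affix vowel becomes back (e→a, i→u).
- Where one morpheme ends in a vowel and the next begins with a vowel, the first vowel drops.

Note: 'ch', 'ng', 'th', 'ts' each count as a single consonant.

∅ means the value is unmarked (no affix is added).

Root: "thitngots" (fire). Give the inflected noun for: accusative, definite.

definiteness = definite: zero marking, form stays thitngots.
Attach case accusative -tseth → thitngotstseth.
Apply vowel harmony: thitngotstseth → thitngotstsath.
Vowel deletion: no change.

thitngotstsath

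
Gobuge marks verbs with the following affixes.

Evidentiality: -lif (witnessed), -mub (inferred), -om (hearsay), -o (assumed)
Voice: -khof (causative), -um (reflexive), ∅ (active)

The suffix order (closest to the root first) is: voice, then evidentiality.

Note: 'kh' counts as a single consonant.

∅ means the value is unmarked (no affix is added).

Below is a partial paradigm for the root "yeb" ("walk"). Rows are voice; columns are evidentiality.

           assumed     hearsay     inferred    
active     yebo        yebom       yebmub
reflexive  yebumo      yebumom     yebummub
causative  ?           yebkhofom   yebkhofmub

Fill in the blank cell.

yebkhofo

Attach voice causative -khof → yebkhof.
Attach evidentiality assumed -o → yebkhofo.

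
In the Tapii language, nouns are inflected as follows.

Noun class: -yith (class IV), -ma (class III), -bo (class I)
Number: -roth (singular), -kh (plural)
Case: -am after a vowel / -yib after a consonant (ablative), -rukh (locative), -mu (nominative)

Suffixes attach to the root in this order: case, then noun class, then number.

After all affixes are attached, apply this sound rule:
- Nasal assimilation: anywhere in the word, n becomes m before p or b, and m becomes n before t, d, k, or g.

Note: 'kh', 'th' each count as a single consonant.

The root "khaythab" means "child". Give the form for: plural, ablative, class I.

khaythabyibbokh

Attach case ablative -yib (after consonant 'b') → khaythabyib.
Attach noun class class I -bo → khaythabyibbo.
Attach number plural -kh → khaythabyibbokh.
Nasal assimilation: no change.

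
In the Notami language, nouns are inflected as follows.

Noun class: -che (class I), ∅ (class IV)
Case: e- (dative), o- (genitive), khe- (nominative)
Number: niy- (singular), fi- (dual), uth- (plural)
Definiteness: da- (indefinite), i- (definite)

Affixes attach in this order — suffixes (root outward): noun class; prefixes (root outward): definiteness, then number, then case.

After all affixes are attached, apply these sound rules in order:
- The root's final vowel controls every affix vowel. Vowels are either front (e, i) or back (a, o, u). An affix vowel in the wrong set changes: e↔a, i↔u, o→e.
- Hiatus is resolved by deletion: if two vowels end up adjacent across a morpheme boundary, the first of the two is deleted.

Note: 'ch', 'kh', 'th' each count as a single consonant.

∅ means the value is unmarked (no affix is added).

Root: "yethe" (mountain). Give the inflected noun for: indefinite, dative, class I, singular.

Attach noun class class I -che → yetheche.
Attach definiteness indefinite da- → dayetheche.
Attach number singular niy- → niydayetheche.
Attach case dative e- → eniydayetheche.
Apply vowel harmony: eniydayetheche → eniydeyetheche.
Vowel deletion: no change.

eniydeyetheche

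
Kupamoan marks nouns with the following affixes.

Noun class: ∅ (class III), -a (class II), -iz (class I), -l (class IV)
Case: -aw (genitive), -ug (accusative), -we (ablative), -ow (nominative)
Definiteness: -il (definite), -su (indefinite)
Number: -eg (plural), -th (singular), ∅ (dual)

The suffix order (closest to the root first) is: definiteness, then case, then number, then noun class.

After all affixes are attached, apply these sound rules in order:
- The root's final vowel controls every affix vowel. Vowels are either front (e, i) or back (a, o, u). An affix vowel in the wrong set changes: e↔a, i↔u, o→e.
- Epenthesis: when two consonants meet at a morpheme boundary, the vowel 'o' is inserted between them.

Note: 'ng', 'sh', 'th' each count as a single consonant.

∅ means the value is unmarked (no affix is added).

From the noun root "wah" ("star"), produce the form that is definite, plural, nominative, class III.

Attach definiteness definite -il → wahil.
Attach case nominative -ow → wahilow.
Attach number plural -eg → wahiloweg.
noun class = class III: zero marking, form stays wahiloweg.
Apply vowel harmony: wahiloweg → wahulowag.
Epenthesis: no change.

wahulowag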